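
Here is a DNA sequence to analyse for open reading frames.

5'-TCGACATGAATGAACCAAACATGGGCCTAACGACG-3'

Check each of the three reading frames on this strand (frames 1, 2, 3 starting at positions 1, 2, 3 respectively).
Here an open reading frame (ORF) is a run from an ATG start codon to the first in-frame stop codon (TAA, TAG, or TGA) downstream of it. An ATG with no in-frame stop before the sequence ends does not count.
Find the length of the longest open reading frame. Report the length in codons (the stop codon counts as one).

Frame 1: TCG ACA TGA ATG AAC CAA ACA TGG GCC TAA CGA — ATG at 10, stop TAA at 28 → 21 nt.
Frame 2: CGA CAT GAA TGA ACC AAA CAT GGG CCT AAC GAC — no ATG→stop ORF.
Frame 3: GAC ATG AAT GAA CCA AAC ATG GGC CTA ACG ACG — no ATG→stop ORF.
Longest: frame 1, positions 10–30, 21 nt = 7 codons = 6 aa. → 7 codons.

7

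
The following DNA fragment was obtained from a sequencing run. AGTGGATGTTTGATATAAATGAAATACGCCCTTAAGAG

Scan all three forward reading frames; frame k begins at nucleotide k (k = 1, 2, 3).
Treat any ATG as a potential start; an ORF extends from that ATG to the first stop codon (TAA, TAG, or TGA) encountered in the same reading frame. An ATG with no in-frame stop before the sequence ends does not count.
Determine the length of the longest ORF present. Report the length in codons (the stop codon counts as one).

Frame 1: AGT GGA TGT TTG ATA TAA ATG AAA TAC GCC CTT AAG — no ATG→stop ORF.
Frame 2: GTG GAT GTT TGA TAT AAA TGA AAT ACG CCC TTA AGA — no ATG→stop ORF.
Frame 3: TGG ATG TTT GAT ATA AAT GAA ATA CGC CCT TAA GAG — ATG at 6, stop TAA at 33 → 30 nt.
Longest: frame 3, positions 6–35, 30 nt = 10 codons = 9 aa. → 10 codons.

10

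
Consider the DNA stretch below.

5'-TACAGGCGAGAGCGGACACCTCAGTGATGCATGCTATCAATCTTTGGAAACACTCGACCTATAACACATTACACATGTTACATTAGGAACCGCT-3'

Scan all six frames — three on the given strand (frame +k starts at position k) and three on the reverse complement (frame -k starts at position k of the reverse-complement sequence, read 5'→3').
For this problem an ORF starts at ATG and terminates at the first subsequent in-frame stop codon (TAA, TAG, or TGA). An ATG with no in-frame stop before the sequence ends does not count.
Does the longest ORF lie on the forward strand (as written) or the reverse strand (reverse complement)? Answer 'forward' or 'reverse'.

Reverse complement (5'→3'): AGCGGTTCCTAATGTAACATGTGTAATGTGTTATAGGTCGAGTGTTTCCAAAGATTGATAGCATGCATCACTGAGGTGTCCGCTCTCGCCTGTA
Frame +1: TAC AGG CGA GAG CGG ACA CCT CAG TGA TGC ATG CTA TCA ATC TTT GGA AAC ACT CGA CCT ATA ACA CAT TAC ACA TGT TAC ATT AGG AAC CGC — no ATG→stop ORF.
Frame +2: ACA GGC GAG AGC GGA CAC CTC AGT GAT GCA TGC TAT CAA TCT TTG GAA ACA CTC GAC CTA TAA CAC ATT ACA CAT GTT ACA TTA GGA ACC GCT — no ATG→stop ORF.
Frame +3: CAG GCG AGA GCG GAC ACC TCA GTG ATG CAT GCT ATC AAT CTT TGG AAA CAC TCG ACC TAT AAC ACA TTA CAC ATG TTA CAT TAG GAA CCG — ATG at 27, stop TAG at 84 → 60 nt; ATG at 75, stop TAG at 84 → 12 nt.
Frame -1: AGC GGT TCC TAA TGT AAC ATG TGT AAT GTG TTA TAG GTC GAG TGT TTC CAA AGA TTG ATA GCA TGC ATC ACT GAG GTG TCC GCT CTC GCC TGT — ATG at 19, stop TAG at 34 → 18 nt.
Frame -2: GCG GTT CCT AAT GTA ACA TGT GTA ATG TGT TAT AGG TCG AGT GTT TCC AAA GAT TGA TAG CAT GCA TCA CTG AGG TGT CCG CTC TCG CCT GTA — ATG at 26, stop TGA at 56 → 33 nt.
Frame -3: CGG TTC CTA ATG TAA CAT GTG TAA TGT GTT ATA GGT CGA GTG TTT CCA AAG ATT GAT AGC ATG CAT CAC TGA GGT GTC CGC TCT CGC CTG — ATG at 12, stop TAA at 15 → 6 nt; ATG at 63, stop TGA at 72 → 12 nt.
Forward-strand max 60 nt; reverse-strand max 33 nt. The forward strand has the longer ORF.

forward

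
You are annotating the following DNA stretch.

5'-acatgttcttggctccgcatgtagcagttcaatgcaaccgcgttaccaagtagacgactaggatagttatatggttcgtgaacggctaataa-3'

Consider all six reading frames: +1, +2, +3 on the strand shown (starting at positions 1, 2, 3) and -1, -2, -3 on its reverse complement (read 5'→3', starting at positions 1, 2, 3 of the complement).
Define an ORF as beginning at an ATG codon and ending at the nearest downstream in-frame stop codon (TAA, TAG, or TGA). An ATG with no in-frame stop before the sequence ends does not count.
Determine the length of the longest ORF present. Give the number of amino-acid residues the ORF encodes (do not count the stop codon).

16

Reverse complement (5'→3'): TTATTAGCCGTTCACGAACCATATAACTATCCTAGTCGTCTACTTGGTAACGCGGTTGCATTGAACTGCTACATGCGGAGCCAAGAACATGT
Frame +1: ACA TGT TCT TGG CTC CGC ATG TAG CAG TTC AAT GCA ACC GCG TTA CCA AGT AGA CGA CTA GGA TAG TTA TAT GGT TCG TGA ACG GCT AAT — ATG at 19, stop TAG at 22 → 6 nt.
Frame +2: CAT GTT CTT GGC TCC GCA TGT AGC AGT TCA ATG CAA CCG CGT TAC CAA GTA GAC GAC TAG GAT AGT TAT ATG GTT CGT GAA CGG CTA ATA — ATG at 32, stop TAG at 59 → 30 nt.
Frame +3: ATG TTC TTG GCT CCG CAT GTA GCA GTT CAA TGC AAC CGC GTT ACC AAG TAG ACG ACT AGG ATA GTT ATA TGG TTC GTG AAC GGC TAA TAA — ATG at 3, stop TAG at 51 → 51 nt.
Frame -1: TTA TTA GCC GTT CAC GAA CCA TAT AAC TAT CCT AGT CGT CTA CTT GGT AAC GCG GTT GCA TTG AAC TGC TAC ATG CGG AGC CAA GAA CAT — no ATG→stop ORF.
Frame -2: TAT TAG CCG TTC ACG AAC CAT ATA ACT ATC CTA GTC GTC TAC TTG GTA ACG CGG TTG CAT TGA ACT GCT ACA TGC GGA GCC AAG AAC ATG — no ATG→stop ORF.
Frame -3: ATT AGC CGT TCA CGA ACC ATA TAA CTA TCC TAG TCG TCT ACT TGG TAA CGC GGT TGC ATT GAA CTG CTA CAT GCG GAG CCA AGA ACA TGT — no ATG→stop ORF.
Longest: frame +3, positions 3–53, 51 nt = 17 codons = 16 aa. → 16 amino acids.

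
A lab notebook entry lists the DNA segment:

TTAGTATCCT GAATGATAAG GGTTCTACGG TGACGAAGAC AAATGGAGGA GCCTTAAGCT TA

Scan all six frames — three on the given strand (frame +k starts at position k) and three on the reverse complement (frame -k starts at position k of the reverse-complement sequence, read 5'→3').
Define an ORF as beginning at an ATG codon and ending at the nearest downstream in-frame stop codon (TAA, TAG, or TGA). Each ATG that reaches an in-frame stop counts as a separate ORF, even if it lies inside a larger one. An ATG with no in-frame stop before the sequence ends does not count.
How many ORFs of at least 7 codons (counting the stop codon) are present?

1

Reverse complement (5'→3'): TAAGCTTAAGGCTCCTCCATTTGTCTTCGTCACCGTAGAACCCTTATCATTCAGGATACTAA
Frame +1: TTA GTA TCC TGA ATG ATA AGG GTT CTA CGG TGA CGA AGA CAA ATG GAG GAG CCT TAA GCT — ATG at 13, stop TGA at 31 → 21 nt; ATG at 43, stop TAA at 55 → 15 nt.
Frame +2: TAG TAT CCT GAA TGA TAA GGG TTC TAC GGT GAC GAA GAC AAA TGG AGG AGC CTT AAG CTT — no ATG→stop ORF.
Frame +3: AGT ATC CTG AAT GAT AAG GGT TCT ACG GTG ACG AAG ACA AAT GGA GGA GCC TTA AGC TTA — no ATG→stop ORF.
Frame -1: TAA GCT TAA GGC TCC TCC ATT TGT CTT CGT CAC CGT AGA ACC CTT ATC ATT CAG GAT ACT — no ATG→stop ORF.
Frame -2: AAG CTT AAG GCT CCT CCA TTT GTC TTC GTC ACC GTA GAA CCC TTA TCA TTC AGG ATA CTA — no ATG→stop ORF.
Frame -3: AGC TTA AGG CTC CTC CAT TTG TCT TCG TCA CCG TAG AAC CCT TAT CAT TCA GGA TAC TAA — no ATG→stop ORF.
ORFs ≥ 7 codons: frame +1 13–33 (7 codons). Count = 1.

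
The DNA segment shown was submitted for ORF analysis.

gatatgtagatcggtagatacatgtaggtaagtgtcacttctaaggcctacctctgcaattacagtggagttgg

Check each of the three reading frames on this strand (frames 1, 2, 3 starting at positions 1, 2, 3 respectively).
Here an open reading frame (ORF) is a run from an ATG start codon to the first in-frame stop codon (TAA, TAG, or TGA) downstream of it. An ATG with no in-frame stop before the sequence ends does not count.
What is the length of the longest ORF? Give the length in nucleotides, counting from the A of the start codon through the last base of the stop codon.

6

Frame 1: GAT ATG TAG ATC GGT AGA TAC ATG TAG GTA AGT GTC ACT TCT AAG GCC TAC CTC TGC AAT TAC AGT GGA GTT — ATG at 4, stop TAG at 7 → 6 nt; ATG at 22, stop TAG at 25 → 6 nt.
Frame 2: ATA TGT AGA TCG GTA GAT ACA TGT AGG TAA GTG TCA CTT CTA AGG CCT ACC TCT GCA ATT ACA GTG GAG TTG — no ATG→stop ORF.
Frame 3: TAT GTA GAT CGG TAG ATA CAT GTA GGT AAG TGT CAC TTC TAA GGC CTA CCT CTG CAA TTA CAG TGG AGT TGG — no ATG→stop ORF.
Longest: frame 1, positions 4–9, 6 nt = 2 codons = 1 aa. → 6 nucleotides.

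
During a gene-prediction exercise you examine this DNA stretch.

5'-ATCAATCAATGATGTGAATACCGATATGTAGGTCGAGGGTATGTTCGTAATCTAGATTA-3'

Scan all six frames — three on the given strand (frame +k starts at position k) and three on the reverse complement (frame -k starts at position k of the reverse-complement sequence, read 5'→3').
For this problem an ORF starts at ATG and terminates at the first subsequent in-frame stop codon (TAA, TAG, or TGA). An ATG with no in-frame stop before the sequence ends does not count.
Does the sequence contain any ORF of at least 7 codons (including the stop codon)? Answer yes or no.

no

Reverse complement (5'→3'): TAATCTAGATTACGAACATACCCTCGACCTACATATCGGTATTCACATCATTGATTGAT
Frame +1: ATC AAT CAA TGA TGT GAA TAC CGA TAT GTA GGT CGA GGG TAT GTT CGT AAT CTA GAT — no ATG→stop ORF.
Frame +2: TCA ATC AAT GAT GTG AAT ACC GAT ATG TAG GTC GAG GGT ATG TTC GTA ATC TAG ATT — ATG at 26, stop TAG at 29 → 6 nt; ATG at 41, stop TAG at 53 → 15 nt.
Frame +3: CAA TCA ATG ATG TGA ATA CCG ATA TGT AGG TCG AGG GTA TGT TCG TAA TCT AGA TTA — ATG at 9, stop TGA at 15 → 9 nt; ATG at 12, stop TGA at 15 → 6 nt.
Frame -1: TAA TCT AGA TTA CGA ACA TAC CCT CGA CCT ACA TAT CGG TAT TCA CAT CAT TGA TTG — no ATG→stop ORF.
Frame -2: AAT CTA GAT TAC GAA CAT ACC CTC GAC CTA CAT ATC GGT ATT CAC ATC ATT GAT TGA — no ATG→stop ORF.
Frame -3: ATC TAG ATT ACG AAC ATA CCC TCG ACC TAC ATA TCG GTA TTC ACA TCA TTG ATT GAT — no ATG→stop ORF.
Largest ORF found is 5 codons < 7, so no.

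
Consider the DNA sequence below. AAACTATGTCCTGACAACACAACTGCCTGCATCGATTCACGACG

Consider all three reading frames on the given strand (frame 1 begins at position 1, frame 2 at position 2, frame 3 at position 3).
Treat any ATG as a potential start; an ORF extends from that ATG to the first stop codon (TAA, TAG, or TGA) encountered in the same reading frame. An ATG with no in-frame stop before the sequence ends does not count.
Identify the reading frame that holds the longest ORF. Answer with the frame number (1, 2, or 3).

Frame 1: AAA CTA TGT CCT GAC AAC ACA ACT GCC TGC ATC GAT TCA CGA — no ATG→stop ORF.
Frame 2: AAC TAT GTC CTG ACA ACA CAA CTG CCT GCA TCG ATT CAC GAC — no ATG→stop ORF.
Frame 3: ACT ATG TCC TGA CAA CAC AAC TGC CTG CAT CGA TTC ACG ACG — ATG at 6, stop TGA at 12 → 9 nt.
Longest ORF is 9 nt in frame 3 (positions 6–14).

3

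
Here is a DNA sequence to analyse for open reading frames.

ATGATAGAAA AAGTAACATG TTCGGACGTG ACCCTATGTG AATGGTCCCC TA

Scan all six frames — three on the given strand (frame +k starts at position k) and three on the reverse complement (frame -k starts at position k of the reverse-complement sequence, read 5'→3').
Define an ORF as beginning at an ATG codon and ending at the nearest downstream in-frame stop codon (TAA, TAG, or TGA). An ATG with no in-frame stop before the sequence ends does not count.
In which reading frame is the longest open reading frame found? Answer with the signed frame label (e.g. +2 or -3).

+3

Reverse complement (5'→3'): TAGGGGACCATTCACATAGGGTCACGTCCGAACATGTTACTTTTTCTATCAT
Frame +1: ATG ATA GAA AAA GTA ACA TGT TCG GAC GTG ACC CTA TGT GAA TGG TCC CCT — no ATG→stop ORF.
Frame +2: TGA TAG AAA AAG TAA CAT GTT CGG ACG TGA CCC TAT GTG AAT GGT CCC CTA — no ATG→stop ORF.
Frame +3: GAT AGA AAA AGT AAC ATG TTC GGA CGT GAC CCT ATG TGA ATG GTC CCC — ATG at 18, stop TGA at 39 → 24 nt; ATG at 36, stop TGA at 39 → 6 nt.
Frame -1: TAG GGG ACC ATT CAC ATA GGG TCA CGT CCG AAC ATG TTA CTT TTT CTA TCA — no ATG→stop ORF.
Frame -2: AGG GGA CCA TTC ACA TAG GGT CAC GTC CGA ACA TGT TAC TTT TTC TAT CAT — no ATG→stop ORF.
Frame -3: GGG GAC CAT TCA CAT AGG GTC ACG TCC GAA CAT GTT ACT TTT TCT ATC — no ATG→stop ORF.
Longest ORF is 24 nt in frame +3 (positions 18–41).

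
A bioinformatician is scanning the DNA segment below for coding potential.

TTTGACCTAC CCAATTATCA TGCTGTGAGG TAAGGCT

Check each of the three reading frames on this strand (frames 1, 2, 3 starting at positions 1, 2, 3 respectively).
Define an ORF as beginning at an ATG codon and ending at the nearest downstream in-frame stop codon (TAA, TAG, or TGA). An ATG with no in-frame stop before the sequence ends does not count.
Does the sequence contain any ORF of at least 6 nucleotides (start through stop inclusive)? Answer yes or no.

Frame 1: TTT GAC CTA CCC AAT TAT CAT GCT GTG AGG TAA GGC — no ATG→stop ORF.
Frame 2: TTG ACC TAC CCA ATT ATC ATG CTG TGA GGT AAG GCT — ATG at 20, stop TGA at 26 → 9 nt.
Frame 3: TGA CCT ACC CAA TTA TCA TGC TGT GAG GTA AGG — no ATG→stop ORF.
Frame 2 has an ORF of 9 nucleotides (positions 20–28) ≥ 6, so yes.

yes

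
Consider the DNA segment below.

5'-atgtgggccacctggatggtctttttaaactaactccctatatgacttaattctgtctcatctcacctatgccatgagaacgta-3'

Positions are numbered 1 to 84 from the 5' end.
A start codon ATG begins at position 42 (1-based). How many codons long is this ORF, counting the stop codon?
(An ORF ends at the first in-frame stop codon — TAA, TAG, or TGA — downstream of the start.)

3

Codons from position 42: ATG (42–44), ACT (45–47), TAA (48–50).
TAA is the first in-frame stop; that's 3 codons including the stop.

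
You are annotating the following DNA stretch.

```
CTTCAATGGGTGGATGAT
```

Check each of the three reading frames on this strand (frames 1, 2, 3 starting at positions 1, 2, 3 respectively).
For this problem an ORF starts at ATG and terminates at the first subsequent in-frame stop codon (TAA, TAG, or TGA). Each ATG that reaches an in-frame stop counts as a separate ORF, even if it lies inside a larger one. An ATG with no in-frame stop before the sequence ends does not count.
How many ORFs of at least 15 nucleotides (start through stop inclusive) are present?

0

Frame 1: CTT CAA TGG GTG GAT GAT — no ATG→stop ORF.
Frame 2: TTC AAT GGG TGG ATG — no ATG→stop ORF.
Frame 3: TCA ATG GGT GGA TGA — ATG at 6, stop TGA at 15 → 12 nt.
No ORF reaches 15 nucleotides. Count = 0.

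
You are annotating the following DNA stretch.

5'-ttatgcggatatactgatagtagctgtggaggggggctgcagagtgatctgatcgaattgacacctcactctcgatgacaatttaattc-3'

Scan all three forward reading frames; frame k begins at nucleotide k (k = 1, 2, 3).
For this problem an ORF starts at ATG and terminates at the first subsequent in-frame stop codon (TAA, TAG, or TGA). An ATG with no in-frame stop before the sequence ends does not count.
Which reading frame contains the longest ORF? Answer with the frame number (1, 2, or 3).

3

Frame 1: TTA TGC GGA TAT ACT GAT AGT AGC TGT GGA GGG GGG CTG CAG AGT GAT CTG ATC GAA TTG ACA CCT CAC TCT CGA TGA CAA TTT AAT — no ATG→stop ORF.
Frame 2: TAT GCG GAT ATA CTG ATA GTA GCT GTG GAG GGG GGC TGC AGA GTG ATC TGA TCG AAT TGA CAC CTC ACT CTC GAT GAC AAT TTA ATT — no ATG→stop ORF.
Frame 3: ATG CGG ATA TAC TGA TAG TAG CTG TGG AGG GGG GCT GCA GAG TGA TCT GAT CGA ATT GAC ACC TCA CTC TCG ATG ACA ATT TAA TTC — ATG at 3, stop TGA at 15 → 15 nt; ATG at 75, stop TAA at 84 → 12 nt.
Longest ORF is 15 nt in frame 3 (positions 3–17).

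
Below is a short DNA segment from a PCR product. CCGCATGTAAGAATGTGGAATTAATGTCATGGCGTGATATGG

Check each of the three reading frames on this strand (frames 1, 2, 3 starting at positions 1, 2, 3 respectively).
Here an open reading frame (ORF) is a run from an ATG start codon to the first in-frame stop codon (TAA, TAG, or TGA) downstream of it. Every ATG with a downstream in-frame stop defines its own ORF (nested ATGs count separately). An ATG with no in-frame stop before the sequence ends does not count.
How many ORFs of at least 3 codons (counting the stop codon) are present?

Frame 1: CCG CAT GTA AGA ATG TGG AAT TAA TGT CAT GGC GTG ATA TGG — ATG at 13, stop TAA at 22 → 12 nt.
Frame 2: CGC ATG TAA GAA TGT GGA ATT AAT GTC ATG GCG TGA TAT — ATG at 5, stop TAA at 8 → 6 nt; ATG at 29, stop TGA at 35 → 9 nt.
Frame 3: GCA TGT AAG AAT GTG GAA TTA ATG TCA TGG CGT GAT ATG — no ATG→stop ORF.
ORFs ≥ 3 codons: frame 1 13–24 (4 codons), frame 2 29–37 (3 codons). Count = 2.

2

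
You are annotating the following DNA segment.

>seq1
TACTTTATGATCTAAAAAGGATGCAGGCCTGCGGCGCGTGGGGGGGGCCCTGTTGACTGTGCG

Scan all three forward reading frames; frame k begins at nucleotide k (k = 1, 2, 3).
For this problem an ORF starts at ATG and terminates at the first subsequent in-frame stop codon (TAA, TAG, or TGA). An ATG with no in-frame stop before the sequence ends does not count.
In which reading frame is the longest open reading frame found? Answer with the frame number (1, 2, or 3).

3

Frame 1: TAC TTT ATG ATC TAA AAA GGA TGC AGG CCT GCG GCG CGT GGG GGG GGC CCT GTT GAC TGT GCG — ATG at 7, stop TAA at 13 → 9 nt.
Frame 2: ACT TTA TGA TCT AAA AAG GAT GCA GGC CTG CGG CGC GTG GGG GGG GCC CTG TTG ACT GTG — no ATG→stop ORF.
Frame 3: CTT TAT GAT CTA AAA AGG ATG CAG GCC TGC GGC GCG TGG GGG GGG CCC TGT TGA CTG TGC — ATG at 21, stop TGA at 54 → 36 nt.
Longest ORF is 36 nt in frame 3 (positions 21–56).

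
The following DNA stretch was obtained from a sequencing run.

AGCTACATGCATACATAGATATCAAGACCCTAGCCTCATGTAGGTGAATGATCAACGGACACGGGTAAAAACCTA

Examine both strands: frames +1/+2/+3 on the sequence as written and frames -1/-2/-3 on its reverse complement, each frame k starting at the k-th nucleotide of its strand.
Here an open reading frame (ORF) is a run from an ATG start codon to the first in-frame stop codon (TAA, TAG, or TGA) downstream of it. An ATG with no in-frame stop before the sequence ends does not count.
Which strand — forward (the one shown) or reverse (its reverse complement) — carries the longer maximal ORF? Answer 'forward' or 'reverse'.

Reverse complement (5'→3'): TAGGTTTTTACCCGTGTCCGTTGATCATTCACCTACATGAGGCTAGGGTCTTGATATCTATGTATGCATGTAGCT
Frame +1: AGC TAC ATG CAT ACA TAG ATA TCA AGA CCC TAG CCT CAT GTA GGT GAA TGA TCA ACG GAC ACG GGT AAA AAC CTA — ATG at 7, stop TAG at 16 → 12 nt.
Frame +2: GCT ACA TGC ATA CAT AGA TAT CAA GAC CCT AGC CTC ATG TAG GTG AAT GAT CAA CGG ACA CGG GTA AAA ACC — ATG at 38, stop TAG at 41 → 6 nt.
Frame +3: CTA CAT GCA TAC ATA GAT ATC AAG ACC CTA GCC TCA TGT AGG TGA ATG ATC AAC GGA CAC GGG TAA AAA CCT — ATG at 48, stop TAA at 66 → 21 nt.
Frame -1: TAG GTT TTT ACC CGT GTC CGT TGA TCA TTC ACC TAC ATG AGG CTA GGG TCT TGA TAT CTA TGT ATG CAT GTA GCT — ATG at 37, stop TGA at 52 → 18 nt.
Frame -2: AGG TTT TTA CCC GTG TCC GTT GAT CAT TCA CCT ACA TGA GGC TAG GGT CTT GAT ATC TAT GTA TGC ATG TAG — ATG at 68, stop TAG at 71 → 6 nt.
Frame -3: GGT TTT TAC CCG TGT CCG TTG ATC ATT CAC CTA CAT GAG GCT AGG GTC TTG ATA TCT ATG TAT GCA TGT AGC — no ATG→stop ORF.
Forward-strand max 21 nt; reverse-strand max 18 nt. The forward strand has the longer ORF.

forward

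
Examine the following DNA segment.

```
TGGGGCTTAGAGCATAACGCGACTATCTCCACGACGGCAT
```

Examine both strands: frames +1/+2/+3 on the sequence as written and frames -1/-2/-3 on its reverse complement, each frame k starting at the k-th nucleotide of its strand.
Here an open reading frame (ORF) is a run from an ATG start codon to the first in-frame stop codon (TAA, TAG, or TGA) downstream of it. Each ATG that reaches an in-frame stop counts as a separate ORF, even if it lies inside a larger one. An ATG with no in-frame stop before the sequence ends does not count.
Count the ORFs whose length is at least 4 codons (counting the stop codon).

Reverse complement (5'→3'): ATGCCGTCGTGGAGATAGTCGCGTTATGCTCTAAGCCCCA
Frame +1: TGG GGC TTA GAG CAT AAC GCG ACT ATC TCC ACG ACG GCA — no ATG→stop ORF.
Frame +2: GGG GCT TAG AGC ATA ACG CGA CTA TCT CCA CGA CGG CAT — no ATG→stop ORF.
Frame +3: GGG CTT AGA GCA TAA CGC GAC TAT CTC CAC GAC GGC — no ATG→stop ORF.
Frame -1: ATG CCG TCG TGG AGA TAG TCG CGT TAT GCT CTA AGC CCC — ATG at 1, stop TAG at 16 → 18 nt.
Frame -2: TGC CGT CGT GGA GAT AGT CGC GTT ATG CTC TAA GCC CCA — ATG at 26, stop TAA at 32 → 9 nt.
Frame -3: GCC GTC GTG GAG ATA GTC GCG TTA TGC TCT AAG CCC — no ATG→stop ORF.
ORFs ≥ 4 codons: frame -1 1–18 (6 codons). Count = 1.

1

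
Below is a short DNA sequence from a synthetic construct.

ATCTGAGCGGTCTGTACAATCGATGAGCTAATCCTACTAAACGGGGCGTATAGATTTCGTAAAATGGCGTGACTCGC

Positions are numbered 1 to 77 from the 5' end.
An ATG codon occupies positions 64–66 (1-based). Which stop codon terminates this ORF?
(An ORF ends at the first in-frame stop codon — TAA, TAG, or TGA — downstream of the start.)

TGA

Codons from position 64: ATG (64–66), GCG (67–69), TGA (70–72).
The first in-frame stop codon is TGA.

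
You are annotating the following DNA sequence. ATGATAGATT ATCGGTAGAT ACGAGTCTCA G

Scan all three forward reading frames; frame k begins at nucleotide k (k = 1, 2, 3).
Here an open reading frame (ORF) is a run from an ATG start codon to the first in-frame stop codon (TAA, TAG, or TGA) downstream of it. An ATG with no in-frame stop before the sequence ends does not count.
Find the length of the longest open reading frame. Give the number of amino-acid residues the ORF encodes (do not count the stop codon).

5

Frame 1: ATG ATA GAT TAT CGG TAG ATA CGA GTC TCA — ATG at 1, stop TAG at 16 → 18 nt.
Frame 2: TGA TAG ATT ATC GGT AGA TAC GAG TCT CAG — no ATG→stop ORF.
Frame 3: GAT AGA TTA TCG GTA GAT ACG AGT CTC — no ATG→stop ORF.
Longest: frame 1, positions 1–18, 18 nt = 6 codons = 5 aa. → 5 amino acids.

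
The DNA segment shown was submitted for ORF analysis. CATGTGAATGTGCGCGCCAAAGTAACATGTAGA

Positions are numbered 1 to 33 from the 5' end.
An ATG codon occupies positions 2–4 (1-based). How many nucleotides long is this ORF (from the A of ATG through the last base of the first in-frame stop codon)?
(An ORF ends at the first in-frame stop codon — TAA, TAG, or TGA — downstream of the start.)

6

Codons from position 2: ATG (2–4), TGA (5–7).
TGA is the first in-frame stop; ORF spans 2–7, 6 nucleotides.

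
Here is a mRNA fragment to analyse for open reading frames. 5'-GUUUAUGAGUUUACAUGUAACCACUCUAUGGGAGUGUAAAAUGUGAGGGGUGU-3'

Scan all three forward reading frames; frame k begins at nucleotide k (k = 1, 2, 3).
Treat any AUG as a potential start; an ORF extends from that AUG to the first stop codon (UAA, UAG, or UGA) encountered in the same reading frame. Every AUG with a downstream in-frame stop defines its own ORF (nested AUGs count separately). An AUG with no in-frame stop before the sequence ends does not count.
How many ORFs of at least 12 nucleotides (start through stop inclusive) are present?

Frame 1: GUU UAU GAG UUU ACA UGU AAC CAC UCU AUG GGA GUG UAA AAU GUG AGG GGU — AUG at 28, stop UAA at 37 → 12 nt.
Frame 2: UUU AUG AGU UUA CAU GUA ACC ACU CUA UGG GAG UGU AAA AUG UGA GGG GUG — AUG at 5, stop UGA at 44 → 42 nt; AUG at 41, stop UGA at 44 → 6 nt.
Frame 3: UUA UGA GUU UAC AUG UAA CCA CUC UAU GGG AGU GUA AAA UGU GAG GGG UGU — AUG at 15, stop UAA at 18 → 6 nt.
ORFs ≥ 12 nucleotides: frame 1 28–39 (12 nucleotides), frame 2 5–46 (42 nucleotides). Count = 2.

2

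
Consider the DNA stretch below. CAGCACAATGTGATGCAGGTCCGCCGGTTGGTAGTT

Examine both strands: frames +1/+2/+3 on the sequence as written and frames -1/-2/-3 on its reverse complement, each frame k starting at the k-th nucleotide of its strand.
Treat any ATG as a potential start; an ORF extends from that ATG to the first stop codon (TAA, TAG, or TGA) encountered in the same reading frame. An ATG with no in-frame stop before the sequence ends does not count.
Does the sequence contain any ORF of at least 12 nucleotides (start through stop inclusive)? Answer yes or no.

Reverse complement (5'→3'): AACTACCAACCGGCGGACCTGCATCACATTGTGCTG
Frame +1: CAG CAC AAT GTG ATG CAG GTC CGC CGG TTG GTA GTT — no ATG→stop ORF.
Frame +2: AGC ACA ATG TGA TGC AGG TCC GCC GGT TGG TAG — ATG at 8, stop TGA at 11 → 6 nt.
Frame +3: GCA CAA TGT GAT GCA GGT CCG CCG GTT GGT AGT — no ATG→stop ORF.
Frame -1: AAC TAC CAA CCG GCG GAC CTG CAT CAC ATT GTG CTG — no ATG→stop ORF.
Frame -2: ACT ACC AAC CGG CGG ACC TGC ATC ACA TTG TGC — no ATG→stop ORF.
Frame -3: CTA CCA ACC GGC GGA CCT GCA TCA CAT TGT GCT — no ATG→stop ORF.
Largest ORF found is 6 nucleotides < 12, so no.

no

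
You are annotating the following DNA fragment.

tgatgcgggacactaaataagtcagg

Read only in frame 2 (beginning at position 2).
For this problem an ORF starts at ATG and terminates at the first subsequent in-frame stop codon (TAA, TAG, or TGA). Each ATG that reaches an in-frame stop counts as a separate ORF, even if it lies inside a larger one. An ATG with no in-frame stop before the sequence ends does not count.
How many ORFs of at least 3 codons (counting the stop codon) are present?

0

Frame 2: GAT GCG GGA CAC TAA ATA AGT CAG — no ATG→stop ORF.
No ORF reaches 3 codons. Count = 0.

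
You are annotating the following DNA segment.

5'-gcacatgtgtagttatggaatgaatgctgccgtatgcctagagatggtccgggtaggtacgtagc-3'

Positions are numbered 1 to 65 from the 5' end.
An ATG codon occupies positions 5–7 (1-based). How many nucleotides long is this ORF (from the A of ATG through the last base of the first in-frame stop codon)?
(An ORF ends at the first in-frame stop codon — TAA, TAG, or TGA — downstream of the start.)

60

Codons from position 5: ATG (5–7), TGT (8–10), AGT (11–13), TAT (14–16), GGA (17–19), ATG (20–22), AAT (23–25), GCT (26–28), GCC (29–31), GTA (32–34), TGC (35–37), CTA (38–40), GAG (41–43), ATG (44–46), GTC (47–49), CGG (50–52), GTA (53–55), GGT (56–58), ACG (59–61), TAG (62–64).
TAG is the first in-frame stop; ORF spans 5–64, 60 nucleotides.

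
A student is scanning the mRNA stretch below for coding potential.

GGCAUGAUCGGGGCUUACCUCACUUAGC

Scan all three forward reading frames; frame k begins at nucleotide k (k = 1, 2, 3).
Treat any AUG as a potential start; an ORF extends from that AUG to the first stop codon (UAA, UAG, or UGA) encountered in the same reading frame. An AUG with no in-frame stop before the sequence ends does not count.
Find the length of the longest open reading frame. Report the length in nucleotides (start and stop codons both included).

24

Frame 1: GGC AUG AUC GGG GCU UAC CUC ACU UAG — AUG at 4, stop UAG at 25 → 24 nt.
Frame 2: GCA UGA UCG GGG CUU ACC UCA CUU AGC — no AUG→stop ORF.
Frame 3: CAU GAU CGG GGC UUA CCU CAC UUA — no AUG→stop ORF.
Longest: frame 1, positions 4–27, 24 nt = 8 codons = 7 aa. → 24 nucleotides.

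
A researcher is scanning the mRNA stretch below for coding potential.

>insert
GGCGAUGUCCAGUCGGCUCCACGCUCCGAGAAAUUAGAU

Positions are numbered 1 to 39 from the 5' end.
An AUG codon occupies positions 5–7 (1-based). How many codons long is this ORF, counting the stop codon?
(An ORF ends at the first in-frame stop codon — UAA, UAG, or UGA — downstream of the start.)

11

Codons from position 5: AUG (5–7), UCC (8–10), AGU (11–13), CGG (14–16), CUC (17–19), CAC (20–22), GCU (23–25), CCG (26–28), AGA (29–31), AAU (32–34), UAG (35–37).
UAG is the first in-frame stop; that's 11 codons including the stop.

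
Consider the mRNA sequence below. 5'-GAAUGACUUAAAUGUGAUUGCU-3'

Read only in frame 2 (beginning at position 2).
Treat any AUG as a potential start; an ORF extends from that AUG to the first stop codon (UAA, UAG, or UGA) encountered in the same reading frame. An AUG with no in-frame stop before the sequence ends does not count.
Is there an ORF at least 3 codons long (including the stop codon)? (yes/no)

no

Frame 2: AAU GAC UUA AAU GUG AUU GCU — no AUG→stop ORF.
Largest ORF found is 0 codons < 3, so no.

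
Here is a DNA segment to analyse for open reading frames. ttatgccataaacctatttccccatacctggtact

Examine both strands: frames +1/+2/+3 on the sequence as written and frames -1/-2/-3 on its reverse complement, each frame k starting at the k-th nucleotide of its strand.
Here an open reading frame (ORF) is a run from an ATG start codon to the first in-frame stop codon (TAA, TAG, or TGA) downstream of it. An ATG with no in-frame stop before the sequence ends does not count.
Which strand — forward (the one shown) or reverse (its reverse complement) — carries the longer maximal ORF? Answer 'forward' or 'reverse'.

Reverse complement (5'→3'): AGTACCAGGTATGGGGAAATAGGTTTATGGCATAA
Frame +1: TTA TGC CAT AAA CCT ATT TCC CCA TAC CTG GTA — no ATG→stop ORF.
Frame +2: TAT GCC ATA AAC CTA TTT CCC CAT ACC TGG TAC — no ATG→stop ORF.
Frame +3: ATG CCA TAA ACC TAT TTC CCC ATA CCT GGT ACT — ATG at 3, stop TAA at 9 → 9 nt.
Frame -1: AGT ACC AGG TAT GGG GAA ATA GGT TTA TGG CAT — no ATG→stop ORF.
Frame -2: GTA CCA GGT ATG GGG AAA TAG GTT TAT GGC ATA — ATG at 11, stop TAG at 20 → 12 nt.
Frame -3: TAC CAG GTA TGG GGA AAT AGG TTT ATG GCA TAA — ATG at 27, stop TAA at 33 → 9 nt.
Forward-strand max 9 nt; reverse-strand max 12 nt. The reverse strand has the longer ORF.

reverse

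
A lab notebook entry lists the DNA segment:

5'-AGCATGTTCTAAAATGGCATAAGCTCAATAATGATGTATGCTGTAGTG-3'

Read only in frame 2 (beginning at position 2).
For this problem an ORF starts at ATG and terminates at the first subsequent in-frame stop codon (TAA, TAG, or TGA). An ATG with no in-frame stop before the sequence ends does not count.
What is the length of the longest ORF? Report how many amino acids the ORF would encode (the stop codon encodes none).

Frame 2: GCA TGT TCT AAA ATG GCA TAA GCT CAA TAA TGA TGT ATG CTG TAG — ATG at 14, stop TAA at 20 → 9 nt; ATG at 38, stop TAG at 44 → 9 nt.
Longest: frame 2, positions 14–22, 9 nt = 3 codons = 2 aa. → 2 amino acids.

2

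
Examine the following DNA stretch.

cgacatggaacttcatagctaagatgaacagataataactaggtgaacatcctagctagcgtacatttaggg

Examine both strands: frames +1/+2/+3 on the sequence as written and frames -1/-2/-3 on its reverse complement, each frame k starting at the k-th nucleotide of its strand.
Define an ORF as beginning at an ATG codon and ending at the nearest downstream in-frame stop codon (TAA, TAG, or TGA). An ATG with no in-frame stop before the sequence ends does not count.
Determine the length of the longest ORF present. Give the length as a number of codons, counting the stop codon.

6

Reverse complement (5'→3'): CCCTAAATGTACGCTAGCTAGGATGTTCACCTAGTTATTATCTGTTCATCTTAGCTATGAAGTTCCATGTCG
Frame +1: CGA CAT GGA ACT TCA TAG CTA AGA TGA ACA GAT AAT AAC TAG GTG AAC ATC CTA GCT AGC GTA CAT TTA GGG — no ATG→stop ORF.
Frame +2: GAC ATG GAA CTT CAT AGC TAA GAT GAA CAG ATA ATA ACT AGG TGA ACA TCC TAG CTA GCG TAC ATT TAG — ATG at 5, stop TAA at 20 → 18 nt.
Frame +3: ACA TGG AAC TTC ATA GCT AAG ATG AAC AGA TAA TAA CTA GGT GAA CAT CCT AGC TAG CGT ACA TTT AGG — ATG at 24, stop TAA at 33 → 12 nt.
Frame -1: CCC TAA ATG TAC GCT AGC TAG GAT GTT CAC CTA GTT ATT ATC TGT TCA TCT TAG CTA TGA AGT TCC ATG TCG — ATG at 7, stop TAG at 19 → 15 nt.
Frame -2: CCT AAA TGT ACG CTA GCT AGG ATG TTC ACC TAG TTA TTA TCT GTT CAT CTT AGC TAT GAA GTT CCA TGT — ATG at 23, stop TAG at 32 → 12 nt.
Frame -3: CTA AAT GTA CGC TAG CTA GGA TGT TCA CCT AGT TAT TAT CTG TTC ATC TTA GCT ATG AAG TTC CAT GTC — no ATG→stop ORF.
Longest: frame +2, positions 5–22, 18 nt = 6 codons = 5 aa. → 6 codons.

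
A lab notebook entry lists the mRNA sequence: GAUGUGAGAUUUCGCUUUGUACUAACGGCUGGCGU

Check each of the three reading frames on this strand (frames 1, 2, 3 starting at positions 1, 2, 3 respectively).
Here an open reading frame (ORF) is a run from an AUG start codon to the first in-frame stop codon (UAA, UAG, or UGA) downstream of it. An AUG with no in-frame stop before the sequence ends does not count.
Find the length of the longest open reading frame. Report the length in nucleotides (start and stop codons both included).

6

Frame 1: GAU GUG AGA UUU CGC UUU GUA CUA ACG GCU GGC — no AUG→stop ORF.
Frame 2: AUG UGA GAU UUC GCU UUG UAC UAA CGG CUG GCG — AUG at 2, stop UGA at 5 → 6 nt.
Frame 3: UGU GAG AUU UCG CUU UGU ACU AAC GGC UGG CGU — no AUG→stop ORF.
Longest: frame 2, positions 2–7, 6 nt = 2 codons = 1 aa. → 6 nucleotides.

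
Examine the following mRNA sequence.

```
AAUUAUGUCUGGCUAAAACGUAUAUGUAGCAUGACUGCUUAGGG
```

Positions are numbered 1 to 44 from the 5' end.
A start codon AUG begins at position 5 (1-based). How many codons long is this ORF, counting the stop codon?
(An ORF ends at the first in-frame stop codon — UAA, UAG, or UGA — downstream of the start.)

4

Codons from position 5: AUG (5–7), UCU (8–10), GGC (11–13), UAA (14–16).
UAA is the first in-frame stop; that's 4 codons including the stop.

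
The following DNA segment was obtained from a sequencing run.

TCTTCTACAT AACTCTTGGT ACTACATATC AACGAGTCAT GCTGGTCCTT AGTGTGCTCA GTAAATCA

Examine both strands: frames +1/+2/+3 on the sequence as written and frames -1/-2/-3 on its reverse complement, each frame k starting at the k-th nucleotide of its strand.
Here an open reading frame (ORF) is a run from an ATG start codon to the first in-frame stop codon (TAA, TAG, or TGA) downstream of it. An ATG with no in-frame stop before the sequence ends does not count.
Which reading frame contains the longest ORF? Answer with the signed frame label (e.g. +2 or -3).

-2

Reverse complement (5'→3'): TGATTTACTGAGCACACTAAGGACCAGCATGACTCGTTGATATGTAGTACCAAGAGTTATGTAGAAGA
Frame +1: TCT TCT ACA TAA CTC TTG GTA CTA CAT ATC AAC GAG TCA TGC TGG TCC TTA GTG TGC TCA GTA AAT — no ATG→stop ORF.
Frame +2: CTT CTA CAT AAC TCT TGG TAC TAC ATA TCA ACG AGT CAT GCT GGT CCT TAG TGT GCT CAG TAA ATC — no ATG→stop ORF.
Frame +3: TTC TAC ATA ACT CTT GGT ACT ACA TAT CAA CGA GTC ATG CTG GTC CTT AGT GTG CTC AGT AAA TCA — no ATG→stop ORF.
Frame -1: TGA TTT ACT GAG CAC ACT AAG GAC CAG CAT GAC TCG TTG ATA TGT AGT ACC AAG AGT TAT GTA GAA — no ATG→stop ORF.
Frame -2: GAT TTA CTG AGC ACA CTA AGG ACC AGC ATG ACT CGT TGA TAT GTA GTA CCA AGA GTT ATG TAG AAG — ATG at 29, stop TGA at 38 → 12 nt; ATG at 59, stop TAG at 62 → 6 nt.
Frame -3: ATT TAC TGA GCA CAC TAA GGA CCA GCA TGA CTC GTT GAT ATG TAG TAC CAA GAG TTA TGT AGA AGA — ATG at 42, stop TAG at 45 → 6 nt.
Longest ORF is 12 nt in frame -2 (positions 29–40).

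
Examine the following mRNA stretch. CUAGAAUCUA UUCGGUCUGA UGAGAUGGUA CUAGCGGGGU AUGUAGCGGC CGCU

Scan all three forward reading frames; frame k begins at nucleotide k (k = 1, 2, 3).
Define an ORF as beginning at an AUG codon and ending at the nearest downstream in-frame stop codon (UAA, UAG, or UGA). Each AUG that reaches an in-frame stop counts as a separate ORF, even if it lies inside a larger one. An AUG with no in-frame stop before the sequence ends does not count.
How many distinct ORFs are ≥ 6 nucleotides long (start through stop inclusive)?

Frame 1: CUA GAA UCU AUU CGG UCU GAU GAG AUG GUA CUA GCG GGG UAU GUA GCG GCC GCU — no AUG→stop ORF.
Frame 2: UAG AAU CUA UUC GGU CUG AUG AGA UGG UAC UAG CGG GGU AUG UAG CGG CCG — AUG at 20, stop UAG at 32 → 15 nt; AUG at 41, stop UAG at 44 → 6 nt.
Frame 3: AGA AUC UAU UCG GUC UGA UGA GAU GGU ACU AGC GGG GUA UGU AGC GGC CGC — no AUG→stop ORF.
ORFs ≥ 6 nucleotides: frame 2 20–34 (15 nucleotides), frame 2 41–46 (6 nucleotides). Count = 2.

2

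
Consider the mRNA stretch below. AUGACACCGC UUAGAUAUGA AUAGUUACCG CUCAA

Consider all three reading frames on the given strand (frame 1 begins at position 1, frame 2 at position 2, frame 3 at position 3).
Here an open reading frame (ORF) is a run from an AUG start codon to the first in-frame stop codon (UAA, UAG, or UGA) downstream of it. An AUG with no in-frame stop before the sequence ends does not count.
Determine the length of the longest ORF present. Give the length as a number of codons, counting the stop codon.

8

Frame 1: AUG ACA CCG CUU AGA UAU GAA UAG UUA CCG CUC — AUG at 1, stop UAG at 22 → 24 nt.
Frame 2: UGA CAC CGC UUA GAU AUG AAU AGU UAC CGC UCA — no AUG→stop ORF.
Frame 3: GAC ACC GCU UAG AUA UGA AUA GUU ACC GCU CAA — no AUG→stop ORF.
Longest: frame 1, positions 1–24, 24 nt = 8 codons = 7 aa. → 8 codons.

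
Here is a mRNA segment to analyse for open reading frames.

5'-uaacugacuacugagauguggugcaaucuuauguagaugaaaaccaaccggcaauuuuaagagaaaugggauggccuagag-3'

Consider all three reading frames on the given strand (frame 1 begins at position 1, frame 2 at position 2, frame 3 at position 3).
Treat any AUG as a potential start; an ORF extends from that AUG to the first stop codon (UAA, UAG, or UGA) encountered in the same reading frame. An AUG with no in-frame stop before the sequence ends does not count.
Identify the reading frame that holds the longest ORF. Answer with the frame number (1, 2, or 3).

Frame 1: UAA CUG ACU ACU GAG AUG UGG UGC AAU CUU AUG UAG AUG AAA ACC AAC CGG CAA UUU UAA GAG AAA UGG GAU GGC CUA GAG — AUG at 16, stop UAG at 34 → 21 nt; AUG at 31, stop UAG at 34 → 6 nt; AUG at 37, stop UAA at 58 → 24 nt.
Frame 2: AAC UGA CUA CUG AGA UGU GGU GCA AUC UUA UGU AGA UGA AAA CCA ACC GGC AAU UUU AAG AGA AAU GGG AUG GCC UAG — AUG at 71, stop UAG at 77 → 9 nt.
Frame 3: ACU GAC UAC UGA GAU GUG GUG CAA UCU UAU GUA GAU GAA AAC CAA CCG GCA AUU UUA AGA GAA AUG GGA UGG CCU AGA — no AUG→stop ORF.
Longest ORF is 24 nt in frame 1 (positions 37–60).

1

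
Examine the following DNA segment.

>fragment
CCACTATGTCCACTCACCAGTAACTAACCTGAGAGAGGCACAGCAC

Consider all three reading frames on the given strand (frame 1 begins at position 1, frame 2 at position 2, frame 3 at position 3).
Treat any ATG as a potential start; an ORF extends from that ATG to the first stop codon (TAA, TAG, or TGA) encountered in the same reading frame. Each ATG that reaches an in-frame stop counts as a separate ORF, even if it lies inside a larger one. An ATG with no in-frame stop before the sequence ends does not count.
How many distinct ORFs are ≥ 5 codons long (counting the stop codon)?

1

Frame 1: CCA CTA TGT CCA CTC ACC AGT AAC TAA CCT GAG AGA GGC ACA GCA — no ATG→stop ORF.
Frame 2: CAC TAT GTC CAC TCA CCA GTA ACT AAC CTG AGA GAG GCA CAG CAC — no ATG→stop ORF.
Frame 3: ACT ATG TCC ACT CAC CAG TAA CTA ACC TGA GAG AGG CAC AGC — ATG at 6, stop TAA at 21 → 18 nt.
ORFs ≥ 5 codons: frame 3 6–23 (6 codons). Count = 1.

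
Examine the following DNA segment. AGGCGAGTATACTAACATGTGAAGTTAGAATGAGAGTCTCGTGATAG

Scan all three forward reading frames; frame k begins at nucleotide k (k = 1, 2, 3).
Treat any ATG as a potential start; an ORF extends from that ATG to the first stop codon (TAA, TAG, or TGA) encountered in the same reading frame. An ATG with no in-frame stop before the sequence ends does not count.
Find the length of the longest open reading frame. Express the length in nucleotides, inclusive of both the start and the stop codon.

Frame 1: AGG CGA GTA TAC TAA CAT GTG AAG TTA GAA TGA GAG TCT CGT GAT — no ATG→stop ORF.
Frame 2: GGC GAG TAT ACT AAC ATG TGA AGT TAG AAT GAG AGT CTC GTG ATA — ATG at 17, stop TGA at 20 → 6 nt.
Frame 3: GCG AGT ATA CTA ACA TGT GAA GTT AGA ATG AGA GTC TCG TGA TAG — ATG at 30, stop TGA at 42 → 15 nt.
Longest: frame 3, positions 30–44, 15 nt = 5 codons = 4 aa. → 15 nucleotides.

15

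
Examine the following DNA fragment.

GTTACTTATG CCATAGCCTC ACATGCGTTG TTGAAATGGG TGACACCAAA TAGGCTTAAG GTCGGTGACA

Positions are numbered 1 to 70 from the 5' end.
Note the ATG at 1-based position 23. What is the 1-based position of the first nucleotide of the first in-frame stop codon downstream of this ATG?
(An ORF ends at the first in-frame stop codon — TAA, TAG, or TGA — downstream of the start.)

Codons from position 23: ATG (23–25), CGT (26–28), TGT (29–31), TGA (32–34).
TGA is a stop codon; it begins at position 32.

32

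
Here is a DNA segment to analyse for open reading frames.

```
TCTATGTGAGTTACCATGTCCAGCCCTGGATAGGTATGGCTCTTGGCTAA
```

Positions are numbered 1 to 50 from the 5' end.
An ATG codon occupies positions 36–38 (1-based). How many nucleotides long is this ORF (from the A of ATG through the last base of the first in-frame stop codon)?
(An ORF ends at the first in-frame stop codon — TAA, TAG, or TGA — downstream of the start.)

15

Codons from position 36: ATG (36–38), GCT (39–41), CTT (42–44), GGC (45–47), TAA (48–50).
TAA is the first in-frame stop; ORF spans 36–50, 15 nucleotides.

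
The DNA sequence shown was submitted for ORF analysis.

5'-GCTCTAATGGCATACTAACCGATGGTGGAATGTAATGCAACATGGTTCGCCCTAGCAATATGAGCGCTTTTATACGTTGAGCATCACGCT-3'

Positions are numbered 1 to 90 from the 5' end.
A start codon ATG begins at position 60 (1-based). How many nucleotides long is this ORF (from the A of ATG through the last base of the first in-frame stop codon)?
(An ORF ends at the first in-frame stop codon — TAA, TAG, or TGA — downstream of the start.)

Codons from position 60: ATG (60–62), AGC (63–65), GCT (66–68), TTT (69–71), ATA (72–74), CGT (75–77), TGA (78–80).
TGA is the first in-frame stop; ORF spans 60–80, 21 nucleotides.

21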